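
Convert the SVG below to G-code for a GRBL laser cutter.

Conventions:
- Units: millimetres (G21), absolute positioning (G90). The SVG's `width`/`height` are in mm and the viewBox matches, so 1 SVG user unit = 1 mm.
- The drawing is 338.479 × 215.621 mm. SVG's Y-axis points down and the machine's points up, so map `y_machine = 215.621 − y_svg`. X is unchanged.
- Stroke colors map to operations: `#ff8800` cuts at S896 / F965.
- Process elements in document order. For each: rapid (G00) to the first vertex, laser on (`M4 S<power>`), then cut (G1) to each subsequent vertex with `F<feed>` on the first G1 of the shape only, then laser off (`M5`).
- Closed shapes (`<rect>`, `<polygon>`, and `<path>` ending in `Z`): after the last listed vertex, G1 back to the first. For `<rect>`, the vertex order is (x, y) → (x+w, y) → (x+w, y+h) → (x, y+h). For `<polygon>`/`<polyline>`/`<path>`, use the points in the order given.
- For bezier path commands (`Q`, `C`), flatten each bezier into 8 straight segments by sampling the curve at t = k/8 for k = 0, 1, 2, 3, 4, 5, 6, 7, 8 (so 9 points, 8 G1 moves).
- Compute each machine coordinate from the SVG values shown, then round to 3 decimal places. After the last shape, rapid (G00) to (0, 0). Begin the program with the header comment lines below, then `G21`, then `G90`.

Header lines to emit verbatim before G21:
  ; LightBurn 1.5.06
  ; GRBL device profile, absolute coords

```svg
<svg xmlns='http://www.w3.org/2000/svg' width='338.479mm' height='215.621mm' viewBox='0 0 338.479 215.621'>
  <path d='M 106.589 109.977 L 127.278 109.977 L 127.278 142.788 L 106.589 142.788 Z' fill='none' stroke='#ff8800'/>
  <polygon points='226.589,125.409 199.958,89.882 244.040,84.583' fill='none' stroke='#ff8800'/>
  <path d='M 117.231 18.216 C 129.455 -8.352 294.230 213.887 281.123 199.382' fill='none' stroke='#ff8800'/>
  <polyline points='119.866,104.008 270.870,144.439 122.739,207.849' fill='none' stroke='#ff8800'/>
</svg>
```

Since the viewBox matches the mm dimensions, user units are millimetres directly. The only transform is the Y-flip y_m = 215.621 − y_svg.

Shape 1 is a rectangle drawn with `<path>`. Its stroke #ff8800 means cut at S896, F965. After flipping Y the toolpath is (106.589,105.644) → (127.278,105.644) → (127.278,72.833) → (106.589,72.833) → (106.589,105.644), returning to the start.

Shape 2 is a regular polygon drawn with `<polygon>`. Its stroke #ff8800 means cut at S896, F965. After flipping Y the toolpath is (226.589,90.212) → (199.958,125.739) → (244.040,131.038) → (226.589,90.212), returning to the start.

Shape 3 is a cubic bezier drawn with `<path>`. Its stroke #ff8800 means cut at S896, F965. After flipping Y the toolpath is (117.231,197.405) → (128.320,196.654) → (149.839,178.266) → (177.915,147.934) → (208.676,111.346) → (238.250,74.192) → (262.763,42.163) → (278.345,20.949) → (281.123,16.239).

Shape 4 is a open polyline drawn with `<polyline>`. Its stroke #ff8800 means cut at S896, F965. After flipping Y the toolpath is (119.866,111.613) → (270.870,71.182) → (122.739,7.772).

; LightBurn 1.5.06
; GRBL device profile, absolute coords
G21
G90
G00 X106.589 Y105.644
M4 S896
G1 X127.278 Y105.644 F965
G1 X127.278 Y72.833
G1 X106.589 Y72.833
G1 X106.589 Y105.644
M5
G00 X226.589 Y90.212
M4 S896
G1 X199.958 Y125.739 F965
G1 X244.040 Y131.038
G1 X226.589 Y90.212
M5
G00 X117.231 Y197.405
M4 S896
G1 X128.320 Y196.654 F965
G1 X149.839 Y178.266
G1 X177.915 Y147.934
G1 X208.676 Y111.346
G1 X238.250 Y74.192
G1 X262.763 Y42.163
G1 X278.345 Y20.949
G1 X281.123 Y16.239
M5
G00 X119.866 Y111.613
M4 S896
G1 X270.870 Y71.182 F965
G1 X122.739 Y7.772
M5
G00 X0.000 Y0.000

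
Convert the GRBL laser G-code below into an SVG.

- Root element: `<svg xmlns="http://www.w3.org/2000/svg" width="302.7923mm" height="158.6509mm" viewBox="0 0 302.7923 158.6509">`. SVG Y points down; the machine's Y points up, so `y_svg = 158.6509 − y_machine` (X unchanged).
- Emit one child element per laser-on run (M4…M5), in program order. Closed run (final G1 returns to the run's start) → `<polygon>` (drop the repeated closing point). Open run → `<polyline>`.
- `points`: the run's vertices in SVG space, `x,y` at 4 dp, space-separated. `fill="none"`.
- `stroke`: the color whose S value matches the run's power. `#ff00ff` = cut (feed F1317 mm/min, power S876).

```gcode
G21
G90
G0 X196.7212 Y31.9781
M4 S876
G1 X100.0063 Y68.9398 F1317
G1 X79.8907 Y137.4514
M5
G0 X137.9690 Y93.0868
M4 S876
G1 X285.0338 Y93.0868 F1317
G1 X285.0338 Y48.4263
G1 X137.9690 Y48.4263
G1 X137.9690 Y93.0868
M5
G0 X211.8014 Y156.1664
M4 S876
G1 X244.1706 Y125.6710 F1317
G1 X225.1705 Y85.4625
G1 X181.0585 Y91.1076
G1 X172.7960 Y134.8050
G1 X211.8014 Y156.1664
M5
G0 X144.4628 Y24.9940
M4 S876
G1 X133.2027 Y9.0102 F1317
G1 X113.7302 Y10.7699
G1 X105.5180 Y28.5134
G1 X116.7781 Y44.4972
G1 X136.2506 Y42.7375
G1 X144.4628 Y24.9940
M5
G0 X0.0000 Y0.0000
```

<svg xmlns="http://www.w3.org/2000/svg" width="302.7923mm" height="158.6509mm" viewBox="0 0 302.7923 158.6509">
  <polyline points="196.7212,126.6728 100.0063,89.7111 79.8907,21.1995" fill="none" stroke="#ff00ff"/>
  <polygon points="137.9690,65.5641 285.0338,65.5641 285.0338,110.2246 137.9690,110.2246" fill="none" stroke="#ff00ff"/>
  <polygon points="211.8014,2.4845 244.1706,32.9799 225.1705,73.1884 181.0585,67.5433 172.7960,23.8459" fill="none" stroke="#ff00ff"/>
  <polygon points="144.4628,133.6569 133.2027,149.6407 113.7302,147.8810 105.5180,130.1375 116.7781,114.1537 136.2506,115.9134" fill="none" stroke="#ff00ff"/>
</svg>

Each laser-on run becomes one SVG element. Flip Y back into SVG space with y_svg = 158.6509 − y_machine. Every run uses S876, so all elements get stroke `#ff00ff` (cut).

Run 1: The run is open, so emit a `<polyline>` with points (Y-flipped): 196.7212,126.6728 100.0063,89.7111 79.8907,21.1995.

Run 2: The run returns to its start, so emit a `<polygon>` with points (Y-flipped): 137.9690,65.5641 285.0338,65.5641 285.0338,110.2246 137.9690,110.2246.

Run 3: The run returns to its start, so emit a `<polygon>` with points (Y-flipped): 211.8014,2.4845 244.1706,32.9799 225.1705,73.1884 181.0585,67.5433 172.7960,23.8459.

Run 4: The run returns to its start, so emit a `<polygon>` with points (Y-flipped): 144.4628,133.6569 133.2027,149.6407 113.7302,147.8810 105.5180,130.1375 116.7781,114.1537 136.2506,115.9134.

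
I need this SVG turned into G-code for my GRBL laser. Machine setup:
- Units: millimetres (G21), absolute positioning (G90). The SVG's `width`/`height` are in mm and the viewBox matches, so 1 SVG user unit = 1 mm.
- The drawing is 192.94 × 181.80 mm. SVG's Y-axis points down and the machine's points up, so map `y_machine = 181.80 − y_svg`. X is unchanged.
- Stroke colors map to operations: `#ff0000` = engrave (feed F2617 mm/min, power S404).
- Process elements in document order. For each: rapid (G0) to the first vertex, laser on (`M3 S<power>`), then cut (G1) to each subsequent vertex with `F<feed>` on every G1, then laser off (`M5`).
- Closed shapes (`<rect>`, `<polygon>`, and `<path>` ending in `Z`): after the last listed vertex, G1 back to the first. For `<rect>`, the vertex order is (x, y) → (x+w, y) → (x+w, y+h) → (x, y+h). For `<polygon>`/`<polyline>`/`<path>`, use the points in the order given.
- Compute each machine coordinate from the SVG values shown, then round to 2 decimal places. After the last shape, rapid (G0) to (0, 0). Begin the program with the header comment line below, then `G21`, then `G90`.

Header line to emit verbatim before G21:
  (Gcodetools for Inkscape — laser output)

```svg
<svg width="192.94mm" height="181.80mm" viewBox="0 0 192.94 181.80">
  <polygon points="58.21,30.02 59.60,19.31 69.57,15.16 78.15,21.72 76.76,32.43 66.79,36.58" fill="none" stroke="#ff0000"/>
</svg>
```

(Gcodetools for Inkscape — laser output)
G21
G90
G0 X58.21 Y151.78
M3 S404
G1 X59.60 Y162.49 F2617
G1 X69.57 Y166.64 F2617
G1 X78.15 Y160.08 F2617
G1 X76.76 Y149.37 F2617
G1 X66.79 Y145.22 F2617
G1 X58.21 Y151.78 F2617
M5
G0 X0.00 Y0.00

1 u = 1 mm; y_m = 181.80 − y.

[1] `<polygon>` regular polygon, #ff0000→engrave S404 F2617: (58.21,151.78) → (59.60,162.49) → (69.57,166.64) → (78.15,160.08) → (76.76,149.37) → (66.79,145.22) → (58.21,151.78) (closed)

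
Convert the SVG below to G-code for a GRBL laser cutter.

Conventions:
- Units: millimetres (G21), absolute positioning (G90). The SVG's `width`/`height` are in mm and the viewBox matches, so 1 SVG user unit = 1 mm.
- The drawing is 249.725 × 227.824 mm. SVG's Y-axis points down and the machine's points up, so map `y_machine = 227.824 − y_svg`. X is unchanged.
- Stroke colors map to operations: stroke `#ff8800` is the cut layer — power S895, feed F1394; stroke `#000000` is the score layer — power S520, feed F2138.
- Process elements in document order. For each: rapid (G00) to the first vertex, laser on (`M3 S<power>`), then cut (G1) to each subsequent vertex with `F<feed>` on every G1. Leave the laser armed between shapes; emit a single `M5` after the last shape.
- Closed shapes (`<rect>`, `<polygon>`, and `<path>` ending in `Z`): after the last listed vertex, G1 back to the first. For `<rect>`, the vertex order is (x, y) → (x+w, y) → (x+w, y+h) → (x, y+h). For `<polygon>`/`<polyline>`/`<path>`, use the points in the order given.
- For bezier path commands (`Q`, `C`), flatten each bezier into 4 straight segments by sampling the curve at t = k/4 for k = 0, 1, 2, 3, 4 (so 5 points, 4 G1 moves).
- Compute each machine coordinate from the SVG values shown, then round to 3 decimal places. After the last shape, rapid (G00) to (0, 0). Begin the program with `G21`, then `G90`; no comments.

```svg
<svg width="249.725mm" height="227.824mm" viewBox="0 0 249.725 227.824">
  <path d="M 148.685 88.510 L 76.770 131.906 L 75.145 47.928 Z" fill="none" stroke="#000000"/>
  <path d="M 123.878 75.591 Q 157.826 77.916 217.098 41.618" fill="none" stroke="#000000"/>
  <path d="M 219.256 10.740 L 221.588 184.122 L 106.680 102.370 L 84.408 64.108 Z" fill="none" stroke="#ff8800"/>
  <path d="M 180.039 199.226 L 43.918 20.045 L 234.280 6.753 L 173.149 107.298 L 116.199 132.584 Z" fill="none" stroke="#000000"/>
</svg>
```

G21
G90
G00 X148.685 Y139.314
M3 S520
G1 X76.770 Y95.918 F2138
G1 X75.145 Y179.896 F2138
G1 X148.685 Y139.314 F2138
G00 X123.878 Y152.233
M3 S520
G1 X142.435 Y153.484 F2138
G1 X164.157 Y159.564 F2138
G1 X189.045 Y170.471 F2138
G1 X217.098 Y186.206 F2138
G00 X219.256 Y217.084
M3 S895
G1 X221.588 Y43.702 F1394
G1 X106.680 Y125.454 F1394
G1 X84.408 Y163.716 F1394
G1 X219.256 Y217.084 F1394
G00 X180.039 Y28.598
M3 S520
G1 X43.918 Y207.779 F2138
G1 X234.280 Y221.071 F2138
G1 X173.149 Y120.526 F2138
G1 X116.199 Y95.240 F2138
G1 X180.039 Y28.598 F2138
M5
G00 X0.000 Y0.000

Since the viewBox matches the mm dimensions, user units are millimetres directly. The only transform is the Y-flip y_m = 227.824 − y_svg.

Shape 1 is a regular polygon drawn with `<path>`. Its stroke #000000 means score at S520, F2138. After flipping Y the toolpath is (148.685,139.314) → (76.770,95.918) → (75.145,179.896) → (148.685,139.314), returning to the start.

Shape 2 is a quadratic bezier drawn with `<path>`. Its stroke #000000 means score at S520, F2138. After flipping Y the toolpath is (123.878,152.233) → (142.435,153.484) → (164.157,159.564) → (189.045,170.471) → (217.098,186.206).

Shape 3 is a closed polygon drawn with `<path>`. Its stroke #ff8800 means cut at S895, F1394. After flipping Y the toolpath is (219.256,217.084) → (221.588,43.702) → (106.680,125.454) → (84.408,163.716) → (219.256,217.084), returning to the start.

Shape 4 is a closed polygon drawn with `<path>`. Its stroke #000000 means score at S520, F2138. After flipping Y the toolpath is (180.039,28.598) → (43.918,207.779) → (234.280,221.071) → (173.149,120.526) → (116.199,95.240) → (180.039,28.598), returning to the start.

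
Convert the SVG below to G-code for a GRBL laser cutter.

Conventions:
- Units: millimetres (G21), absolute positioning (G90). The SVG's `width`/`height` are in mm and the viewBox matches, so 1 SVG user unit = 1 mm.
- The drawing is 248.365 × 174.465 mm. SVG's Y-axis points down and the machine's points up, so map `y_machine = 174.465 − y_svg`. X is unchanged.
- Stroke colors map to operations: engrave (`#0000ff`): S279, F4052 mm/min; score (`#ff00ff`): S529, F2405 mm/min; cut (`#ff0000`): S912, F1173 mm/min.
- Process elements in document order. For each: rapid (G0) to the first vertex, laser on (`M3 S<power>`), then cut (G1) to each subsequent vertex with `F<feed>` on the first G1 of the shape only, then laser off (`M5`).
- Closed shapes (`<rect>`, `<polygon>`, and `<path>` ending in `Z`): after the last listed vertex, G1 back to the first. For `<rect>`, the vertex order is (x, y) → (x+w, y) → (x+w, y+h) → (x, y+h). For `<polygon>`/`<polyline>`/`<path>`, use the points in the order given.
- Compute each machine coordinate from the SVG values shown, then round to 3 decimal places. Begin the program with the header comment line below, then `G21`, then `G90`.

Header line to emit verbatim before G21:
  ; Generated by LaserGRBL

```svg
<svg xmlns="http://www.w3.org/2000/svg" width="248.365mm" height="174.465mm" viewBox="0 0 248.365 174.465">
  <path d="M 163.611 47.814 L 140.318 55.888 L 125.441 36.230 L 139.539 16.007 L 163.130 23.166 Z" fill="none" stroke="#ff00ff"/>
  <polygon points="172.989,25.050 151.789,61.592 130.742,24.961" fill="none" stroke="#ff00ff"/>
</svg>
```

viewBox `0 0 248.365 174.465` with mm width/height → 1 unit = 1 mm. Flip: y_m = 174.465 − y_svg.

**Shape 1** — `<path>` regular polygon, stroke `#ff00ff` → score (S529, F2405). Machine vertices: (163.611,126.651) → (140.318,118.577) → (125.441,138.235) → (139.539,158.458) → (163.130,151.299) → (163.611,126.651). Closed: final G1 returns to the first vertex.

**Shape 2** — `<polygon>` regular polygon, stroke `#ff00ff` → score (S529, F2405). Machine vertices: (172.989,149.415) → (151.789,112.873) → (130.742,149.504) → (172.989,149.415). Closed: final G1 returns to the first vertex.

; Generated by LaserGRBL
G21
G90
G0 X163.611 Y126.651
M3 S529
G1 X140.318 Y118.577 F2405
G1 X125.441 Y138.235
G1 X139.539 Y158.458
G1 X163.130 Y151.299
G1 X163.611 Y126.651
M5
G0 X172.989 Y149.415
M3 S529
G1 X151.789 Y112.873 F2405
G1 X130.742 Y149.504
G1 X172.989 Y149.415
M5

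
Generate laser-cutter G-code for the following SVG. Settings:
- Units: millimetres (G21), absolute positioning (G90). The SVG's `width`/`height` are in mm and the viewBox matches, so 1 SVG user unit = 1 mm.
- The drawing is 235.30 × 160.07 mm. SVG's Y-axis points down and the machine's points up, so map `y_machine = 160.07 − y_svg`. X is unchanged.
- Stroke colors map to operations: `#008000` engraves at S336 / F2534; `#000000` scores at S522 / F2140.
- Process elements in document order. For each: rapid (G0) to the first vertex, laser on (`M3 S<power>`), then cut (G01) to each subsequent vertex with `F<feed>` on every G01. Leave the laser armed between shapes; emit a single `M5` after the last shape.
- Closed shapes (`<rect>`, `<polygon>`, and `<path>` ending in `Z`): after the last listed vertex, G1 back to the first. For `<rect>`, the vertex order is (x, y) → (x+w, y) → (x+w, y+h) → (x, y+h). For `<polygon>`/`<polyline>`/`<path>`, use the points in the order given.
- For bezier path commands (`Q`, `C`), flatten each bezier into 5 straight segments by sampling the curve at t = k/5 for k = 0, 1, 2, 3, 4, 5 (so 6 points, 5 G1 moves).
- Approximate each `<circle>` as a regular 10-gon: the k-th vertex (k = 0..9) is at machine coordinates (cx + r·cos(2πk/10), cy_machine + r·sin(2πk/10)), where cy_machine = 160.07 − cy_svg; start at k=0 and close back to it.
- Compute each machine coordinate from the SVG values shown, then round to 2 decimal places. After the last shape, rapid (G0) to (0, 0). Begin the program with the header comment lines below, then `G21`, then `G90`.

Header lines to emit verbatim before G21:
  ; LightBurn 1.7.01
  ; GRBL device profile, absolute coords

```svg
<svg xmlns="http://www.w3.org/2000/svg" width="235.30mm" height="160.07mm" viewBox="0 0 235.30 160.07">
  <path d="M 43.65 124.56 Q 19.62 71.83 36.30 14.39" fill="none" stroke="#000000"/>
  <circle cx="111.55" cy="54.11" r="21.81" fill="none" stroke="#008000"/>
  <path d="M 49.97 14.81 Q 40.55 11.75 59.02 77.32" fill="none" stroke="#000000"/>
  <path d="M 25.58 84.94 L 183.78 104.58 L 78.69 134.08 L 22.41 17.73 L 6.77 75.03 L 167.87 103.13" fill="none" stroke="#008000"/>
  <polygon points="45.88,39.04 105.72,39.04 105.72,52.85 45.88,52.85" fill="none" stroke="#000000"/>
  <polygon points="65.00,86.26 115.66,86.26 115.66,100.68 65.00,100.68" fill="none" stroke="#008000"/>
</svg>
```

; LightBurn 1.7.01
; GRBL device profile, absolute coords
G21
G90
G0 X43.65 Y35.51
M3 S522
G01 X35.67 Y56.79 F2140
G01 X30.94 Y78.45 F2140
G01 X29.47 Y100.48 F2140
G01 X31.26 Y122.89 F2140
G01 X36.30 Y145.68 F2140
G0 X133.36 Y105.96
M3 S336
G01 X129.19 Y118.78 F2534
G01 X118.29 Y126.70 F2534
G01 X104.81 Y126.70 F2534
G01 X93.91 Y118.78 F2534
G01 X89.74 Y105.96 F2534
G01 X93.91 Y93.14 F2534
G01 X104.81 Y85.22 F2534
G01 X118.29 Y85.22 F2534
G01 X129.19 Y93.14 F2534
G01 X133.36 Y105.96 F2534
G0 X49.97 Y145.26
M3 S522
G01 X47.32 Y143.74 F2140
G01 X46.90 Y136.73 F2140
G01 X48.71 Y124.23 F2140
G01 X52.75 Y106.23 F2140
G01 X59.02 Y82.75 F2140
G0 X25.58 Y75.13
M3 S336
G01 X183.78 Y55.49 F2534
G01 X78.69 Y25.99 F2534
G01 X22.41 Y142.34 F2534
G01 X6.77 Y85.04 F2534
G01 X167.87 Y56.94 F2534
G0 X45.88 Y121.03
M3 S522
G01 X105.72 Y121.03 F2140
G01 X105.72 Y107.22 F2140
G01 X45.88 Y107.22 F2140
G01 X45.88 Y121.03 F2140
G0 X65.00 Y73.81
M3 S336
G01 X115.66 Y73.81 F2534
G01 X115.66 Y59.39 F2534
G01 X65.00 Y59.39 F2534
G01 X65.00 Y73.81 F2534
M5
G0 X0.00 Y0.00

viewBox `0 0 235.30 160.07` with mm width/height → 1 unit = 1 mm. Flip: y_m = 160.07 − y_svg.

**Shape 1** — `<path>` quadratic bezier, stroke `#000000` → score (S522, F2140). Control points (SVG): P0=(43.65,124.56), P1=(19.62,71.83), P2=(36.30,14.39); sampled at t=k/5. Machine vertices: (43.65,35.51) → (35.67,56.79) → (30.94,78.45) → (29.47,100.48) → (31.26,122.89) → (36.30,145.68). Open path.

**Shape 2** — `<circle>` circle, stroke `#008000` → engrave (S336, F2534). Machine vertices: (133.36,105.96) → (129.19,118.78) → (118.29,126.70) → (104.81,126.70) → (93.91,118.78) → (89.74,105.96) → (93.91,93.14) → (104.81,85.22) → (118.29,85.22) → (129.19,93.14) → (133.36,105.96). Closed: final G1 returns to the first vertex.

**Shape 3** — `<path>` quadratic bezier, stroke `#000000` → score (S522, F2140). Control points (SVG): P0=(49.97,14.81), P1=(40.55,11.75), P2=(59.02,77.32); sampled at t=k/5. Machine vertices: (49.97,145.26) → (47.32,143.74) → (46.90,136.73) → (48.71,124.23) → (52.75,106.23) → (59.02,82.75). Open path.

**Shape 4** — `<path>` open polyline, stroke `#008000` → engrave (S336, F2534). Machine vertices: (25.58,75.13) → (183.78,55.49) → (78.69,25.99) → (22.41,142.34) → (6.77,85.04) → (167.87,56.94). Open path.

**Shape 5** — `<polygon>` rectangle, stroke `#000000` → score (S522, F2140). Machine vertices: (45.88,121.03) → (105.72,121.03) → (105.72,107.22) → (45.88,107.22) → (45.88,121.03). Closed: final G1 returns to the first vertex.

**Shape 6** — `<polygon>` rectangle, stroke `#008000` → engrave (S336, F2534). Machine vertices: (65.00,73.81) → (115.66,73.81) → (115.66,59.39) → (65.00,59.39) → (65.00,73.81). Closed: final G1 returns to the first vertex.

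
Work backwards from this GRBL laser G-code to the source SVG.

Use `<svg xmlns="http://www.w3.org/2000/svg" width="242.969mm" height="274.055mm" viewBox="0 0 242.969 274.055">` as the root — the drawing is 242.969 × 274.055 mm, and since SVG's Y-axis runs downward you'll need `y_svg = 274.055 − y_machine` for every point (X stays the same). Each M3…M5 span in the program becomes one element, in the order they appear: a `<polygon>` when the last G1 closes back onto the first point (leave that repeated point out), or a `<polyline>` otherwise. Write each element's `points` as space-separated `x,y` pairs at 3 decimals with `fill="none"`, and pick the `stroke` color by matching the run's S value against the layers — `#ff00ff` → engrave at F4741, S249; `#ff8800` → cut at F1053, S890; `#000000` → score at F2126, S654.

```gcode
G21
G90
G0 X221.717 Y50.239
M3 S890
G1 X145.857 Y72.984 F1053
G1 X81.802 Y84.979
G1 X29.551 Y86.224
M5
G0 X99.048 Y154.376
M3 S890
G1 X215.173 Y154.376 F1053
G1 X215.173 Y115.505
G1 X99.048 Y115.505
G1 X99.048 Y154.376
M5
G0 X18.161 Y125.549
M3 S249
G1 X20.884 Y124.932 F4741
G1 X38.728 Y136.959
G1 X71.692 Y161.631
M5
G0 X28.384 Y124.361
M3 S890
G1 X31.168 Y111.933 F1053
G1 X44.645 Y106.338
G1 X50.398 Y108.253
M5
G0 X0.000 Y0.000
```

y_svg = 274.055 − y_m.

[1] S890→`#ff8800` (cut); open run; points: 221.717,223.816 145.857,201.071 81.802,189.076 29.551,187.831

[2] S890→`#ff8800` (cut); closed run; points: 99.048,119.679 215.173,119.679 215.173,158.550 99.048,158.550

[3] S249→`#ff00ff` (engrave); open run; points: 18.161,148.506 20.884,149.123 38.728,137.096 71.692,112.424

[4] S890→`#ff8800` (cut); open run; points: 28.384,149.694 31.168,162.122 44.645,167.717 50.398,165.802

<svg xmlns="http://www.w3.org/2000/svg" width="242.969mm" height="274.055mm" viewBox="0 0 242.969 274.055">
  <polyline points="221.717,223.816 145.857,201.071 81.802,189.076 29.551,187.831" fill="none" stroke="#ff8800"/>
  <polygon points="99.048,119.679 215.173,119.679 215.173,158.550 99.048,158.550" fill="none" stroke="#ff8800"/>
  <polyline points="18.161,148.506 20.884,149.123 38.728,137.096 71.692,112.424" fill="none" stroke="#ff00ff"/>
  <polyline points="28.384,149.694 31.168,162.122 44.645,167.717 50.398,165.802" fill="none" stroke="#ff8800"/>
</svg>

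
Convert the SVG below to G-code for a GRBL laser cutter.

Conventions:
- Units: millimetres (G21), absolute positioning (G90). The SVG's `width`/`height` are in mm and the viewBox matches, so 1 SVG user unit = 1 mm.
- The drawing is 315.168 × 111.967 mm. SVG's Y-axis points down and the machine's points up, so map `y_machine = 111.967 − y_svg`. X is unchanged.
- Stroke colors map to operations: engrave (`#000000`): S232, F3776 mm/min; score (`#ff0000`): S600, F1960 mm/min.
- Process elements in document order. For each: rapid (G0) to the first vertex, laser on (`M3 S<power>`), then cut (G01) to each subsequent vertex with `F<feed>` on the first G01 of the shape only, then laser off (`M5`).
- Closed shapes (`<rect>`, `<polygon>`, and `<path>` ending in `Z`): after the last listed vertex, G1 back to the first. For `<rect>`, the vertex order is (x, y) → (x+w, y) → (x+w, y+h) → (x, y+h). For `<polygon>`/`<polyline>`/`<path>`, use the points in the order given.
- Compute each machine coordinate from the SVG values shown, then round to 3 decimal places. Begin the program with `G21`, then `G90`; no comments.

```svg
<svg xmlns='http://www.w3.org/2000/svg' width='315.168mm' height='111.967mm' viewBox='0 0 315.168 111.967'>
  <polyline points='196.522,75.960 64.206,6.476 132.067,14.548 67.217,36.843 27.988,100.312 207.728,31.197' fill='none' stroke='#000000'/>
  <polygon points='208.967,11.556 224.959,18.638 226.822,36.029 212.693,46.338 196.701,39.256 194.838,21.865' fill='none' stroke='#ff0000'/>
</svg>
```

G21
G90
G0 X196.522 Y36.007
M3 S232
G01 X64.206 Y105.491 F3776
G01 X132.067 Y97.419
G01 X67.217 Y75.124
G01 X27.988 Y11.655
G01 X207.728 Y80.770
M5
G0 X208.967 Y100.411
M3 S600
G01 X224.959 Y93.329 F1960
G01 X226.822 Y75.938
G01 X212.693 Y65.629
G01 X196.701 Y72.711
G01 X194.838 Y90.102
G01 X208.967 Y100.411
M5

Since the viewBox matches the mm dimensions, user units are millimetres directly. The only transform is the Y-flip y_m = 111.967 − y_svg.

Shape 1 is a open polyline drawn with `<polyline>`. Its stroke #000000 means engrave at S232, F3776. After flipping Y the toolpath is (196.522,36.007) → (64.206,105.491) → (132.067,97.419) → (67.217,75.124) → (27.988,11.655) → (207.728,80.770).

Shape 2 is a regular polygon drawn with `<polygon>`. Its stroke #ff0000 means score at S600, F1960. After flipping Y the toolpath is (208.967,100.411) → (224.959,93.329) → (226.822,75.938) → (212.693,65.629) → (196.701,72.711) → (194.838,90.102) → (208.967,100.411), returning to the start.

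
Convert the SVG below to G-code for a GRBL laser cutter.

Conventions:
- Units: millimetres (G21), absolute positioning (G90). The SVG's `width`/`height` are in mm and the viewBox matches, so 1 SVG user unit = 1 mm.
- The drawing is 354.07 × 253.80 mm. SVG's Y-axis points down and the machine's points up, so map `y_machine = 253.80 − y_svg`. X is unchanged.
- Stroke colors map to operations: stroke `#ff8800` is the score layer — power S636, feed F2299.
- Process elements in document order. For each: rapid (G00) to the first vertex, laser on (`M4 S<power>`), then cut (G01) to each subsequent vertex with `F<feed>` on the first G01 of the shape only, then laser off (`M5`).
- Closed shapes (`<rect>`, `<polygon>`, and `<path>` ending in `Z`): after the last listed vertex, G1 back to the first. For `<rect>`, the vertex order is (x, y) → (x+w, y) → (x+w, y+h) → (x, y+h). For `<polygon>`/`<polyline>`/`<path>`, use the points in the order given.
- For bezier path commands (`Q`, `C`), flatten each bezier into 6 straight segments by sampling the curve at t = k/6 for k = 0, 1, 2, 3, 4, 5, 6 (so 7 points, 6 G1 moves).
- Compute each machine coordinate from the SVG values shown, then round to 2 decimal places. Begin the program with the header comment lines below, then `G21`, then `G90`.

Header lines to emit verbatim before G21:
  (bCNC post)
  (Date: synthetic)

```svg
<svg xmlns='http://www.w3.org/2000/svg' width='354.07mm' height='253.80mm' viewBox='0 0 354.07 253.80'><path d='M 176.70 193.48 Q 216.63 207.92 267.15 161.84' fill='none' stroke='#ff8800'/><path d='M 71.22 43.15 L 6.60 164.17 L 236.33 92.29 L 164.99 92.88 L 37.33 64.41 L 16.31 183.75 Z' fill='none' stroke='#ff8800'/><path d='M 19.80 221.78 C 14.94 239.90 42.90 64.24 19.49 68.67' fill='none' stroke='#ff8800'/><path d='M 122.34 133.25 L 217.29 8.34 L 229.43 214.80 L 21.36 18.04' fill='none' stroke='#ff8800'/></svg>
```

(bCNC post)
(Date: synthetic)
G21
G90
G00 X176.70 Y60.32
M4 S636
G01 X190.30 Y57.19 F2299
G01 X204.50 Y57.42
G01 X219.28 Y61.01
G01 X234.65 Y67.96
G01 X250.60 Y78.28
G01 X267.15 Y91.96
M5
G00 X71.22 Y210.65
M4 S636
G01 X6.60 Y89.63 F2299
G01 X236.33 Y161.51
G01 X164.99 Y160.92
G01 X37.33 Y189.39
G01 X16.31 Y70.05
G01 X71.22 Y210.65
M5
G00 X19.80 Y32.02
M4 S636
G01 X19.72 Y37.38 F2299
G01 X22.76 Y64.65
G01 X26.60 Y103.44
G01 X28.89 Y143.38
G01 X27.30 Y174.07
G01 X19.49 Y185.13
M5
G00 X122.34 Y120.55
M4 S636
G01 X217.29 Y245.46 F2299
G01 X229.43 Y39.00
G01 X21.36 Y235.76
M5

1 u = 1 mm; y_m = 253.80 − y.

[1] `<path>` quadratic bezier, #ff8800→score S636 F2299: (176.70,60.32) → (190.30,57.19) → (204.50,57.42) → (219.28,61.01) → (234.65,67.96) → (250.60,78.28) → (267.15,91.96)

[2] `<path>` closed polygon, #ff8800→score S636 F2299: (71.22,210.65) → (6.60,89.63) → (236.33,161.51) → (164.99,160.92) → (37.33,189.39) → (16.31,70.05) → (71.22,210.65) (closed)

[3] `<path>` cubic bezier, #ff8800→score S636 F2299: (19.80,32.02) → (19.72,37.38) → (22.76,64.65) → (26.60,103.44) → (28.89,143.38) → (27.30,174.07) → (19.49,185.13)

[4] `<path>` open polyline, #ff8800→score S636 F2299: (122.34,120.55) → (217.29,245.46) → (229.43,39.00) → (21.36,235.76)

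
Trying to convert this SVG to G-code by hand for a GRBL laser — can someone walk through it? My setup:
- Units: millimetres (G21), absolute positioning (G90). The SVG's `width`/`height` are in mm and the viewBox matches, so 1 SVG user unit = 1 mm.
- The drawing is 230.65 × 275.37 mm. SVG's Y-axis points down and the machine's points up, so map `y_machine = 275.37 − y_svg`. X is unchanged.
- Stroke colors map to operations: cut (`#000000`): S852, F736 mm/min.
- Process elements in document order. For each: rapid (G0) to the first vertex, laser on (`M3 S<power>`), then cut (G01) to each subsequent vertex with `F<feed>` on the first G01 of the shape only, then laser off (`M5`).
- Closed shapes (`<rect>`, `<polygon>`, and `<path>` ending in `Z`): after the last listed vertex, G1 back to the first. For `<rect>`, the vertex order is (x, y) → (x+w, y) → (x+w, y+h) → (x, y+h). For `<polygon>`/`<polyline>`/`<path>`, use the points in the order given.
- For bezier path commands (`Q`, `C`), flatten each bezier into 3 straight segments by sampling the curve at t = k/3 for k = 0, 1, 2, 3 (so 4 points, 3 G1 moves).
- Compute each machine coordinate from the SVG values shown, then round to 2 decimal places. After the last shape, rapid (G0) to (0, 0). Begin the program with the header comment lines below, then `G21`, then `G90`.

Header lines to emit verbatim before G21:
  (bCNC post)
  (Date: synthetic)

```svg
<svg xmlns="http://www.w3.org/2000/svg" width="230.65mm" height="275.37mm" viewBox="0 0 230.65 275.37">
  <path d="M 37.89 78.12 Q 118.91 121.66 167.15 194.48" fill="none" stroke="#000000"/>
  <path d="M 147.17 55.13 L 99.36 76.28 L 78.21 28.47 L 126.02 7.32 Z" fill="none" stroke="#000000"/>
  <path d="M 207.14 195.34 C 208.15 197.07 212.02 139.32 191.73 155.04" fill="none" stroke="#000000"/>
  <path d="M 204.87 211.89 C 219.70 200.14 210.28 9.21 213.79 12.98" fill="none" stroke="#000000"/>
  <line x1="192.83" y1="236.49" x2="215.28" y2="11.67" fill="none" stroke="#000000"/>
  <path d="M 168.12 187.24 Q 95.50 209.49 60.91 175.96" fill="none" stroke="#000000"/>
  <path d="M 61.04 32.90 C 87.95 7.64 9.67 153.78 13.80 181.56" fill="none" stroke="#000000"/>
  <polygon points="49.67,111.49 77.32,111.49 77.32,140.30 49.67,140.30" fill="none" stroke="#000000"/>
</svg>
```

Since the viewBox matches the mm dimensions, user units are millimetres directly. The only transform is the Y-flip y_m = 275.37 − y_svg.

Shape 1 is a quadratic bezier drawn with `<path>`. Its stroke #000000 means cut at S852, F736. After flipping Y the toolpath is (37.89,197.25) → (88.26,164.97) → (131.35,126.18) → (167.15,80.89).

Shape 2 is a regular polygon drawn with `<path>`. Its stroke #000000 means cut at S852, F736. After flipping Y the toolpath is (147.17,220.24) → (99.36,199.09) → (78.21,246.90) → (126.02,268.05) → (147.17,220.24), returning to the start.

Shape 3 is a cubic bezier drawn with `<path>`. Its stroke #000000 means cut at S852, F736. After flipping Y the toolpath is (207.14,80.03) → (208.10,93.20) → (204.97,116.48) → (191.73,120.33).

Shape 4 is a cubic bezier drawn with `<path>`. Its stroke #000000 means cut at S852, F736. After flipping Y the toolpath is (204.87,63.48) → (212.99,121.11) → (213.21,215.11) → (213.79,262.39).

Shape 5 is a line segment drawn with `<line>`. Its stroke #000000 means cut at S852, F736. After flipping Y the toolpath is (192.83,38.88) → (215.28,263.70).

Shape 6 is a quadratic bezier drawn with `<path>`. Its stroke #000000 means cut at S852, F736. After flipping Y the toolpath is (168.12,88.13) → (123.93,79.49) → (88.20,83.25) → (60.91,99.41).

Shape 7 is a cubic bezier drawn with `<path>`. Its stroke #000000 means cut at S852, F736. After flipping Y the toolpath is (61.04,242.47) → (59.83,221.33) → (30.19,150.31) → (13.80,93.81).

Shape 8 is a rectangle drawn with `<polygon>`. Its stroke #000000 means cut at S852, F736. After flipping Y the toolpath is (49.67,163.88) → (77.32,163.88) → (77.32,135.07) → (49.67,135.07) → (49.67,163.88), returning to the start.

(bCNC post)
(Date: synthetic)
G21
G90
G0 X37.89 Y197.25
M3 S852
G01 X88.26 Y164.97 F736
G01 X131.35 Y126.18
G01 X167.15 Y80.89
M5
G0 X147.17 Y220.24
M3 S852
G01 X99.36 Y199.09 F736
G01 X78.21 Y246.90
G01 X126.02 Y268.05
G01 X147.17 Y220.24
M5
G0 X207.14 Y80.03
M3 S852
G01 X208.10 Y93.20 F736
G01 X204.97 Y116.48
G01 X191.73 Y120.33
M5
G0 X204.87 Y63.48
M3 S852
G01 X212.99 Y121.11 F736
G01 X213.21 Y215.11
G01 X213.79 Y262.39
M5
G0 X192.83 Y38.88
M3 S852
G01 X215.28 Y263.70 F736
M5
G0 X168.12 Y88.13
M3 S852
G01 X123.93 Y79.49 F736
G01 X88.20 Y83.25
G01 X60.91 Y99.41
M5
G0 X61.04 Y242.47
M3 S852
G01 X59.83 Y221.33 F736
G01 X30.19 Y150.31
G01 X13.80 Y93.81
M5
G0 X49.67 Y163.88
M3 S852
G01 X77.32 Y163.88 F736
G01 X77.32 Y135.07
G01 X49.67 Y135.07
G01 X49.67 Y163.88
M5
G0 X0.00 Y0.00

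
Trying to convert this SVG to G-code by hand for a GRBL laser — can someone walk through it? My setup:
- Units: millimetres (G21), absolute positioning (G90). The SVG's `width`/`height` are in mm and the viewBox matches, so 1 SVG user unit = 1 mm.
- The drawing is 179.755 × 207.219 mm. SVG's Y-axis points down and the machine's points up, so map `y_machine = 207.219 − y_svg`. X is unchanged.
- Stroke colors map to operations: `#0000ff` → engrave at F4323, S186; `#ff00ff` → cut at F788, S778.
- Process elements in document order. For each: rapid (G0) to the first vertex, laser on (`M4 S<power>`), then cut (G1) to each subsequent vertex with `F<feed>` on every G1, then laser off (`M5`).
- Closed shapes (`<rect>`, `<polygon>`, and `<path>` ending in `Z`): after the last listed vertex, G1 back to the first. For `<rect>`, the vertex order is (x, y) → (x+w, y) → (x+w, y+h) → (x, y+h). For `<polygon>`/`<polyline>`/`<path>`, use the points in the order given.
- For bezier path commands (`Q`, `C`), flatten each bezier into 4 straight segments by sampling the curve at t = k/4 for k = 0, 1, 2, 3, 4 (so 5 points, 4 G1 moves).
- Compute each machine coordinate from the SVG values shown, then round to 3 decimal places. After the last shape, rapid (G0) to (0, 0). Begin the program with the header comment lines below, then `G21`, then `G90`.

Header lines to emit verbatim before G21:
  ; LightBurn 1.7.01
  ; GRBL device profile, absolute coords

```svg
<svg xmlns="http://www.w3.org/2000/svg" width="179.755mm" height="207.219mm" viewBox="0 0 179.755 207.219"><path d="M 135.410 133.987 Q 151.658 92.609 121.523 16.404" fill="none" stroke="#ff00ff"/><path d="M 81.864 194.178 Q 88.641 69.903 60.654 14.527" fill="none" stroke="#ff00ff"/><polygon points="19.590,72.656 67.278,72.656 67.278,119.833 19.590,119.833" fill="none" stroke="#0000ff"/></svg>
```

Since the viewBox matches the mm dimensions, user units are millimetres directly. The only transform is the Y-flip y_m = 207.219 − y_svg.

Shape 1 is a quadratic bezier drawn with `<path>`. Its stroke #ff00ff means cut at S778, F788. After flipping Y the toolpath is (135.410,73.232) → (140.635,96.098) → (140.062,123.317) → (133.692,154.889) → (121.523,190.815).

Shape 2 is a quadratic bezier drawn with `<path>`. Its stroke #ff00ff means cut at S778, F788. After flipping Y the toolpath is (81.864,13.041) → (83.080,70.872) → (79.950,120.091) → (72.475,160.698) → (60.654,192.692).

Shape 3 is a rectangle drawn with `<polygon>`. Its stroke #0000ff means engrave at S186, F4323. After flipping Y the toolpath is (19.590,134.563) → (67.278,134.563) → (67.278,87.386) → (19.590,87.386) → (19.590,134.563), returning to the start.

; LightBurn 1.7.01
; GRBL device profile, absolute coords
G21
G90
G0 X135.410 Y73.232
M4 S778
G1 X140.635 Y96.098 F788
G1 X140.062 Y123.317 F788
G1 X133.692 Y154.889 F788
G1 X121.523 Y190.815 F788
M5
G0 X81.864 Y13.041
M4 S778
G1 X83.080 Y70.872 F788
G1 X79.950 Y120.091 F788
G1 X72.475 Y160.698 F788
G1 X60.654 Y192.692 F788
M5
G0 X19.590 Y134.563
M4 S186
G1 X67.278 Y134.563 F4323
G1 X67.278 Y87.386 F4323
G1 X19.590 Y87.386 F4323
G1 X19.590 Y134.563 F4323
M5
G0 X0.000 Y0.000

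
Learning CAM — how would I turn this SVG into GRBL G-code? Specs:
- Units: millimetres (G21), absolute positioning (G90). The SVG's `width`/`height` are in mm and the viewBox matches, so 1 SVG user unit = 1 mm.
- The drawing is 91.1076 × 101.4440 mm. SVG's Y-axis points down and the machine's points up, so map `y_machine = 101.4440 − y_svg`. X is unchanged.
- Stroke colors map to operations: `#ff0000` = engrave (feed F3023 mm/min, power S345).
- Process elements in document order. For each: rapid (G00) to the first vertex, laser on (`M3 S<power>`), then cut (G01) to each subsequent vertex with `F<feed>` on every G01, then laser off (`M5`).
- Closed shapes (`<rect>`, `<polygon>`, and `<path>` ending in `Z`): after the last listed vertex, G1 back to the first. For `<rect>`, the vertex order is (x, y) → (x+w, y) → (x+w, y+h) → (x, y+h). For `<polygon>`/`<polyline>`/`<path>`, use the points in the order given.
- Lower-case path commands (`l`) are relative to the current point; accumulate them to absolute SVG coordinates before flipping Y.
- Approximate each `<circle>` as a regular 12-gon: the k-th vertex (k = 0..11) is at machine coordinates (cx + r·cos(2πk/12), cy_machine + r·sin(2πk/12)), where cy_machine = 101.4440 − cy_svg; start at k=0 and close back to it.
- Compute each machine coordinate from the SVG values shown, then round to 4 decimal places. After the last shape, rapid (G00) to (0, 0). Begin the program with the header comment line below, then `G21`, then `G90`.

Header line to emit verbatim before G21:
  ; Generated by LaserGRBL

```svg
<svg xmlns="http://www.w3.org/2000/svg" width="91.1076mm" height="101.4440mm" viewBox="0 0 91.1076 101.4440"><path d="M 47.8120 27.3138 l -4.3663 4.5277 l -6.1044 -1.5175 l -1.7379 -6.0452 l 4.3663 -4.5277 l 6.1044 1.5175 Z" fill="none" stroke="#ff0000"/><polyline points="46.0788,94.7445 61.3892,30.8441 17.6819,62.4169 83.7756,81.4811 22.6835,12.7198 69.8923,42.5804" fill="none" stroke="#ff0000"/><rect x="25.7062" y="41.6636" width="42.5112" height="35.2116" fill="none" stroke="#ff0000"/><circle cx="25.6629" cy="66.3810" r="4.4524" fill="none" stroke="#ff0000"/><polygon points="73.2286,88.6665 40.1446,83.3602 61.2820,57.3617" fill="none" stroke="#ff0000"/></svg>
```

Since the viewBox matches the mm dimensions, user units are millimetres directly. The only transform is the Y-flip y_m = 101.4440 − y_svg.

Shape 1 is a regular polygon drawn with `<path>`. Its stroke #ff0000 means engrave at S345, F3023. After flipping Y the toolpath is (47.8120,74.1302) → (43.4457,69.6025) → (37.3413,71.1200) → (35.6034,77.1652) → (39.9697,81.6929) → (46.0741,80.1754) → (47.8120,74.1302), returning to the start.

Shape 2 is a open polyline drawn with `<polyline>`. Its stroke #ff0000 means engrave at S345, F3023. After flipping Y the toolpath is (46.0788,6.6995) → (61.3892,70.5999) → (17.6819,39.0271) → (83.7756,19.9629) → (22.6835,88.7242) → (69.8923,58.8636).

Shape 3 is a rectangle drawn with `<rect>`. Its stroke #ff0000 means engrave at S345, F3023. After flipping Y the toolpath is (25.7062,59.7804) → (68.2174,59.7804) → (68.2174,24.5688) → (25.7062,24.5688) → (25.7062,59.7804), returning to the start.

Shape 4 is a circle drawn with `<circle>`. Its stroke #ff0000 means engrave at S345, F3023. After flipping Y the toolpath is (30.1153,35.0630) → (29.5188,37.2892) → (27.8891,38.9189) → (25.6629,39.5154) → (23.4367,38.9189) → (21.8070,37.2892) → (21.2105,35.0630) → (21.8070,32.8368) → (23.4367,31.2071) → (25.6629,30.6106) → (27.8891,31.2071) → (29.5188,32.8368) → (30.1153,35.0630), returning to the start.

Shape 5 is a regular polygon drawn with `<polygon>`. Its stroke #ff0000 means engrave at S345, F3023. After flipping Y the toolpath is (73.2286,12.7775) → (40.1446,18.0838) → (61.2820,44.0823) → (73.2286,12.7775), returning to the start.

; Generated by LaserGRBL
G21
G90
G00 X47.8120 Y74.1302
M3 S345
G01 X43.4457 Y69.6025 F3023
G01 X37.3413 Y71.1200 F3023
G01 X35.6034 Y77.1652 F3023
G01 X39.9697 Y81.6929 F3023
G01 X46.0741 Y80.1754 F3023
G01 X47.8120 Y74.1302 F3023
M5
G00 X46.0788 Y6.6995
M3 S345
G01 X61.3892 Y70.5999 F3023
G01 X17.6819 Y39.0271 F3023
G01 X83.7756 Y19.9629 F3023
G01 X22.6835 Y88.7242 F3023
G01 X69.8923 Y58.8636 F3023
M5
G00 X25.7062 Y59.7804
M3 S345
G01 X68.2174 Y59.7804 F3023
G01 X68.2174 Y24.5688 F3023
G01 X25.7062 Y24.5688 F3023
G01 X25.7062 Y59.7804 F3023
M5
G00 X30.1153 Y35.0630
M3 S345
G01 X29.5188 Y37.2892 F3023
G01 X27.8891 Y38.9189 F3023
G01 X25.6629 Y39.5154 F3023
G01 X23.4367 Y38.9189 F3023
G01 X21.8070 Y37.2892 F3023
G01 X21.2105 Y35.0630 F3023
G01 X21.8070 Y32.8368 F3023
G01 X23.4367 Y31.2071 F3023
G01 X25.6629 Y30.6106 F3023
G01 X27.8891 Y31.2071 F3023
G01 X29.5188 Y32.8368 F3023
G01 X30.1153 Y35.0630 F3023
M5
G00 X73.2286 Y12.7775
M3 S345
G01 X40.1446 Y18.0838 F3023
G01 X61.2820 Y44.0823 F3023
G01 X73.2286 Y12.7775 F3023
M5
G00 X0.0000 Y0.0000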